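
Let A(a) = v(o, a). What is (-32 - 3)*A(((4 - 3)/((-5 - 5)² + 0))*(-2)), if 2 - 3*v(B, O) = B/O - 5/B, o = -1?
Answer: 1855/3 ≈ 618.33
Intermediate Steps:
v(B, O) = ⅔ + 5/(3*B) - B/(3*O) (v(B, O) = ⅔ - (B/O - 5/B)/3 = ⅔ - (-5/B + B/O)/3 = ⅔ + (5/(3*B) - B/(3*O)) = ⅔ + 5/(3*B) - B/(3*O))
A(a) = -1 + 1/(3*a) (A(a) = ⅔ + (5/3)/(-1) - ⅓*(-1)/a = ⅔ + (5/3)*(-1) + 1/(3*a) = ⅔ - 5/3 + 1/(3*a) = -1 + 1/(3*a))
(-32 - 3)*A(((4 - 3)/((-5 - 5)² + 0))*(-2)) = (-32 - 3)*((⅓ - (4 - 3)/((-5 - 5)² + 0)*(-2))/((((4 - 3)/((-5 - 5)² + 0))*(-2)))) = -35*(⅓ - 1/((-10)² + 0)*(-2))/((1/((-10)² + 0))*(-2)) = -35*(⅓ - 1/(100 + 0)*(-2))/((1/(100 + 0))*(-2)) = -35*(⅓ - 1/100*(-2))/((1/100)*(-2)) = -35*(⅓ - 1*(1/100)*(-2))/((1*(1/100))*(-2)) = -35*(⅓ - (-2)/100)/((1/100)*(-2)) = -35*(⅓ - 1*(-1/50))/(-1/50) = -(-1750)*(⅓ + 1/50) = -(-1750)*53/150 = -35*(-53/3) = 1855/3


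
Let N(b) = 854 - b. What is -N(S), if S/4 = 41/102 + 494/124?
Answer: -1322438/1581 ≈ -836.46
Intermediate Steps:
S = 27736/1581 (S = 4*(41/102 + 494/124) = 4*(41*(1/102) + 494*(1/124)) = 4*(41/102 + 247/62) = 4*(6934/1581) = 27736/1581 ≈ 17.543)
-N(S) = -(854 - 1*27736/1581) = -(854 - 27736/1581) = -1*1322438/1581 = -1322438/1581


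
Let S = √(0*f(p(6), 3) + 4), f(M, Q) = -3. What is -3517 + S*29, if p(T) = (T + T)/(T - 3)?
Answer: -3459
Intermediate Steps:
p(T) = 2*T/(-3 + T) (p(T) = (2*T)/(-3 + T) = 2*T/(-3 + T))
S = 2 (S = √(0*(-3) + 4) = √(0 + 4) = √4 = 2)
-3517 + S*29 = -3517 + 2*29 = -3517 + 58 = -3459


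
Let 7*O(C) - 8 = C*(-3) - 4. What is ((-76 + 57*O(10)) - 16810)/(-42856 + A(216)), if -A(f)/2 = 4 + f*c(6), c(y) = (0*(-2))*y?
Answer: 29921/75012 ≈ 0.39888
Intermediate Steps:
O(C) = 4/7 - 3*C/7 (O(C) = 8/7 + (C*(-3) - 4)/7 = 8/7 + (-3*C - 4)/7 = 8/7 + (-4 - 3*C)/7 = 8/7 + (-4/7 - 3*C/7) = 4/7 - 3*C/7)
c(y) = 0 (c(y) = 0*y = 0)
A(f) = -8 (A(f) = -2*(4 + f*0) = -2*(4 + 0) = -2*4 = -8)
((-76 + 57*O(10)) - 16810)/(-42856 + A(216)) = ((-76 + 57*(4/7 - 3/7*10)) - 16810)/(-42856 - 8) = ((-76 + 57*(4/7 - 30/7)) - 16810)/(-42864) = ((-76 + 57*(-26/7)) - 16810)*(-1/42864) = ((-76 - 1482/7) - 16810)*(-1/42864) = (-2014/7 - 16810)*(-1/42864) = -119684/7*(-1/42864) = 29921/75012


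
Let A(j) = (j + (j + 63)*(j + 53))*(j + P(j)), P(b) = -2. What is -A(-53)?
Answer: -2915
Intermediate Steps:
A(j) = (-2 + j)*(j + (53 + j)*(63 + j)) (A(j) = (j + (j + 63)*(j + 53))*(j - 2) = (j + (63 + j)*(53 + j))*(-2 + j) = (j + (53 + j)*(63 + j))*(-2 + j) = (-2 + j)*(j + (53 + j)*(63 + j)))
-A(-53) = -(-6678 + (-53)**3 + 115*(-53)**2 + 3105*(-53)) = -(-6678 - 148877 + 115*2809 - 164565) = -(-6678 - 148877 + 323035 - 164565) = -1*2915 = -2915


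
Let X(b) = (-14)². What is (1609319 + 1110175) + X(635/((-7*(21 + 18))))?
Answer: 2719690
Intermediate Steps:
X(b) = 196
(1609319 + 1110175) + X(635/((-7*(21 + 18)))) = (1609319 + 1110175) + 196 = 2719494 + 196 = 2719690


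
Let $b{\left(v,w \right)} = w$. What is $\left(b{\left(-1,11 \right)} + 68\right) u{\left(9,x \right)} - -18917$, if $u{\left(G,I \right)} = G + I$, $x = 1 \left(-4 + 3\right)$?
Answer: $19549$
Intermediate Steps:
$x = -1$ ($x = 1 \left(-1\right) = -1$)
$\left(b{\left(-1,11 \right)} + 68\right) u{\left(9,x \right)} - -18917 = \left(11 + 68\right) \left(9 - 1\right) - -18917 = 79 \cdot 8 + 18917 = 632 + 18917 = 19549$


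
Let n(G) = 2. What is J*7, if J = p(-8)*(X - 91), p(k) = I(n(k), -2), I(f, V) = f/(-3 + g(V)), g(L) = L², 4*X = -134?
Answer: -1743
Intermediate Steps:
X = -67/2 (X = (¼)*(-134) = -67/2 ≈ -33.500)
I(f, V) = f/(-3 + V²)
p(k) = 2 (p(k) = 2/(-3 + (-2)²) = 2/(-3 + 4) = 2/1 = 2*1 = 2)
J = -249 (J = 2*(-67/2 - 91) = 2*(-249/2) = -249)
J*7 = -249*7 = -1743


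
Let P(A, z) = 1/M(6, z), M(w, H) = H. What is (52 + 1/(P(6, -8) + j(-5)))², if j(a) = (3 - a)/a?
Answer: 12588304/4761 ≈ 2644.0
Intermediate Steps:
j(a) = (3 - a)/a
P(A, z) = 1/z
(52 + 1/(P(6, -8) + j(-5)))² = (52 + 1/(1/(-8) + (3 - 1*(-5))/(-5)))² = (52 + 1/(-⅛ - (3 + 5)/5))² = (52 + 1/(-⅛ - ⅕*8))² = (52 + 1/(-⅛ - 8/5))² = (52 + 1/(-69/40))² = (52 - 40/69)² = (3548/69)² = 12588304/4761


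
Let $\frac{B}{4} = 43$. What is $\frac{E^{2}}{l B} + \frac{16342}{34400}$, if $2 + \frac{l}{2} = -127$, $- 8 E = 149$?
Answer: $\frac{33174863}{71001600} \approx 0.46724$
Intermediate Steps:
$B = 172$ ($B = 4 \cdot 43 = 172$)
$E = - \frac{149}{8}$ ($E = \left(- \frac{1}{8}\right) 149 = - \frac{149}{8} \approx -18.625$)
$l = -258$ ($l = -4 + 2 \left(-127\right) = -4 - 254 = -258$)
$\frac{E^{2}}{l B} + \frac{16342}{34400} = \frac{\left(- \frac{149}{8}\right)^{2}}{\left(-258\right) 172} + \frac{16342}{34400} = \frac{22201}{64 \left(-44376\right)} + 16342 \cdot \frac{1}{34400} = \frac{22201}{64} \left(- \frac{1}{44376}\right) + \frac{8171}{17200} = - \frac{22201}{2840064} + \frac{8171}{17200} = \frac{33174863}{71001600}$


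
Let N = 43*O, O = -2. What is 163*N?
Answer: -14018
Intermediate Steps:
N = -86 (N = 43*(-2) = -86)
163*N = 163*(-86) = -14018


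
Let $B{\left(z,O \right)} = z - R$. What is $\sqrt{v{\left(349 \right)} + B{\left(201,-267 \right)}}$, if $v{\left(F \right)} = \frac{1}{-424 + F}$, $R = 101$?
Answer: $\frac{\sqrt{22497}}{15} \approx 9.9993$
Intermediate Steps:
$B{\left(z,O \right)} = -101 + z$ ($B{\left(z,O \right)} = z - 101 = -101 + z$)
$\sqrt{v{\left(349 \right)} + B{\left(201,-267 \right)}} = \sqrt{\frac{1}{-424 + 349} + \left(-101 + 201\right)} = \sqrt{\frac{1}{-75} + 100} = \sqrt{- \frac{1}{75} + 100} = \sqrt{\frac{7499}{75}} = \frac{\sqrt{22497}}{15}$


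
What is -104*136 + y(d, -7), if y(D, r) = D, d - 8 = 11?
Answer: -14125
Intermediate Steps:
d = 19 (d = 8 + 11 = 19)
-104*136 + y(d, -7) = -104*136 + 19 = -14144 + 19 = -14125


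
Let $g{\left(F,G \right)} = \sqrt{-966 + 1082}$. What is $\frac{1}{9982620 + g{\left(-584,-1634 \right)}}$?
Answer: $\frac{2495655}{24913175516071} - \frac{\sqrt{29}}{49826351032142} \approx 1.0017 \cdot 10^{-7}$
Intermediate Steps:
$g{\left(F,G \right)} = 2 \sqrt{29}$ ($g{\left(F,G \right)} = \sqrt{116} = 2 \sqrt{29}$)
$\frac{1}{9982620 + g{\left(-584,-1634 \right)}} = \frac{1}{9982620 + 2 \sqrt{29}}$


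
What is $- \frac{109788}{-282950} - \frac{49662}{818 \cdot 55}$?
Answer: $- \frac{455625039}{636496025} \approx -0.71583$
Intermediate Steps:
$- \frac{109788}{-282950} - \frac{49662}{818 \cdot 55} = \left(-109788\right) \left(- \frac{1}{282950}\right) - \frac{49662}{44990} = \frac{54894}{141475} - \frac{24831}{22495} = - \frac{455625039}{636496025}$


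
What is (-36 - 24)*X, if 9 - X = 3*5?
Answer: 360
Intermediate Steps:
X = -6 (X = 9 - 3*5 = 9 - 1*15 = 9 - 15 = -6)
(-36 - 24)*X = (-36 - 24)*(-6) = -60*(-6) = 360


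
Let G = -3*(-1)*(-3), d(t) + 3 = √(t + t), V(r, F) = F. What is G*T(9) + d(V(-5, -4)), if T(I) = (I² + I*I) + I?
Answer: -1542 + 2*I*√2 ≈ -1542.0 + 2.8284*I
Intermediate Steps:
T(I) = I + 2*I² (T(I) = (I² + I²) + I = 2*I² + I = I + 2*I²)
d(t) = -3 + √2*√t (d(t) = -3 + √(t + t) = -3 + √(2*t) = -3 + √2*√t)
G = -9 (G = 3*(-3) = -9)
G*T(9) + d(V(-5, -4)) = -81*(1 + 2*9) + (-3 + √2*√(-4)) = -81*(1 + 18) + (-3 + √2*(2*I)) = -81*19 + (-3 + 2*I*√2) = -9*171 + (-3 + 2*I*√2) = -1539 + (-3 + 2*I*√2) = -1542 + 2*I*√2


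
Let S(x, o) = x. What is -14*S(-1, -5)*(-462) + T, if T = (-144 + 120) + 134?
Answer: -6358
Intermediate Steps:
T = 110 (T = -24 + 134 = 110)
-14*S(-1, -5)*(-462) + T = -14*(-1)*(-462) + 110 = 14*(-462) + 110 = -6468 + 110 = -6358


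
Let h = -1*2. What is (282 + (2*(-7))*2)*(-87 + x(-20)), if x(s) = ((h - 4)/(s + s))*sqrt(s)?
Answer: -22098 + 381*I*sqrt(5)/5 ≈ -22098.0 + 170.39*I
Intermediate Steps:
h = -2
x(s) = -3/sqrt(s) (x(s) = ((-2 - 4)/(s + s))*sqrt(s) = (-6*1/(2*s))*sqrt(s) = (-3/s)*sqrt(s) = -3/sqrt(s))
(282 + (2*(-7))*2)*(-87 + x(-20)) = (282 + (2*(-7))*2)*(-87 - (-3)*I*sqrt(5)/10) = (282 - 14*2)*(-87 - (-3)*I*sqrt(5)/10) = (282 - 28)*(-87 + 3*I*sqrt(5)/10) = 254*(-87 + 3*I*sqrt(5)/10) = -22098 + 381*I*sqrt(5)/5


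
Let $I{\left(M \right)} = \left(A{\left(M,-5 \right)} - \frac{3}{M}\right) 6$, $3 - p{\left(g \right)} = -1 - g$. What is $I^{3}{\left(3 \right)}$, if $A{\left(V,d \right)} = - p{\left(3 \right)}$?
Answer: $-110592$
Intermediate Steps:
$p{\left(g \right)} = 4 + g$ ($p{\left(g \right)} = 3 - \left(-1 - g\right) = 3 + \left(1 + g\right) = 4 + g$)
$A{\left(V,d \right)} = -7$ ($A{\left(V,d \right)} = - (4 + 3) = \left(-1\right) 7 = -7$)
$I{\left(M \right)} = -42 - \frac{18}{M}$ ($I{\left(M \right)} = \left(-7 - \frac{3}{M}\right) 6 = -42 - \frac{18}{M}$)
$I^{3}{\left(3 \right)} = \left(-42 - \frac{18}{3}\right)^{3} = \left(-42 - 6\right)^{3} = \left(-48\right)^{3} = -110592$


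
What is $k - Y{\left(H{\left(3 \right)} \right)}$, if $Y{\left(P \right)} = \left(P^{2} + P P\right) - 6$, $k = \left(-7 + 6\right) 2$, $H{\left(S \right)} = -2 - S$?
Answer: $-46$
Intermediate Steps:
$k = -2$ ($k = \left(-1\right) 2 = -2$)
$Y{\left(P \right)} = -6 + 2 P^{2}$ ($Y{\left(P \right)} = \left(P^{2} + P^{2}\right) - 6 = 2 P^{2} - 6 = -6 + 2 P^{2}$)
$k - Y{\left(H{\left(3 \right)} \right)} = -2 - \left(-6 + 2 \left(-2 - 3\right)^{2}\right) = -2 - \left(-6 + 2 \left(-5\right)^{2}\right) = -2 - \left(-6 + 2 \cdot 25\right) = -2 - \left(-6 + 50\right) = -2 - 44 = -46$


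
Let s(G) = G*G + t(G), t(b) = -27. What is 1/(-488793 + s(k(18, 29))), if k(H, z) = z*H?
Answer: -1/216336 ≈ -4.6224e-6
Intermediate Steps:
k(H, z) = H*z
s(G) = -27 + G² (s(G) = G*G - 27 = G² - 27 = -27 + G²)
1/(-488793 + s(k(18, 29))) = 1/(-488793 + (-27 + (18*29)²)) = 1/(-488793 + (-27 + 522²)) = 1/(-488793 + (-27 + 272484)) = 1/(-488793 + 272457) = 1/(-216336) = -1/216336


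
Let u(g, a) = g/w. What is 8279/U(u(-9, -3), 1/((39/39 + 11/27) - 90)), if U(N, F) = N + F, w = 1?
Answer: -19803368/21555 ≈ -918.74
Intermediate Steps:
u(g, a) = g (u(g, a) = g/1 = g*1 = g)
U(N, F) = F + N
8279/U(u(-9, -3), 1/((39/39 + 11/27) - 90)) = 8279/(1/((39/39 + 11/27) - 90) - 9) = 8279/(1/((39*(1/39) + 11*(1/27)) - 90) - 9) = 8279/(1/((1 + 11/27) - 90) - 9) = 8279/(1/(38/27 - 90) - 9) = 8279/(1/(-2392/27) - 9) = 8279/(-27/2392 - 9) = 8279/(-21555/2392) = 8279*(-2392/21555) = -19803368/21555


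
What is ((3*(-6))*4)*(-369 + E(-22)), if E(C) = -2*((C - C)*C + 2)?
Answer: 26856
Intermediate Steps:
E(C) = -4 (E(C) = -2*(0*C + 2) = -2*(0 + 2) = -2*2 = -4)
((3*(-6))*4)*(-369 + E(-22)) = ((3*(-6))*4)*(-369 - 4) = -18*4*(-373) = -72*(-373) = 26856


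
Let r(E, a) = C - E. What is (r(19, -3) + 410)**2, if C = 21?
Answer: 169744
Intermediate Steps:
r(E, a) = 21 - E
(r(19, -3) + 410)**2 = ((21 - 1*19) + 410)**2 = ((21 - 19) + 410)**2 = (2 + 410)**2 = 412**2 = 169744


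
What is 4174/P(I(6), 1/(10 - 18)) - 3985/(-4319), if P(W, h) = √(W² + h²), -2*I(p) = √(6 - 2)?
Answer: 3985/4319 + 33392*√65/65 ≈ 4142.7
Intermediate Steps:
I(p) = -1 (I(p) = -√(6 - 2)/2 = -√4/2 = -½*2 = -1)
4174/P(I(6), 1/(10 - 18)) - 3985/(-4319) = 4174/(√((-1)² + (1/(10 - 18))²)) - 3985/(-4319) = 4174/(√(1 + (1/(-8))²)) - 3985*(-1/4319) = 4174/(√(1 + (-⅛)²)) + 3985/4319 = 4174/(√(1 + 1/64)) + 3985/4319 = 4174/(√(65/64)) + 3985/4319 = 4174/((√65/8)) + 3985/4319 = 4174*(8*√65/65) + 3985/4319 = 33392*√65/65 + 3985/4319 = 3985/4319 + 33392*√65/65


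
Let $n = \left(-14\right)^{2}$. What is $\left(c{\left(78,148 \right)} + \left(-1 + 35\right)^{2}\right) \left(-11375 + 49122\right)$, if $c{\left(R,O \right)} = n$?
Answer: $51033944$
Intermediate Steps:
$n = 196$
$c{\left(R,O \right)} = 196$
$\left(c{\left(78,148 \right)} + \left(-1 + 35\right)^{2}\right) \left(-11375 + 49122\right) = \left(196 + \left(-1 + 35\right)^{2}\right) \left(-11375 + 49122\right) = \left(196 + 34^{2}\right) 37747 = \left(196 + 1156\right) 37747 = 1352 \cdot 37747 = 51033944$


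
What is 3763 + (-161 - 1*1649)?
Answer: 1953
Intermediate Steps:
3763 + (-161 - 1*1649) = 3763 + (-161 - 1649) = 3763 - 1810 = 1953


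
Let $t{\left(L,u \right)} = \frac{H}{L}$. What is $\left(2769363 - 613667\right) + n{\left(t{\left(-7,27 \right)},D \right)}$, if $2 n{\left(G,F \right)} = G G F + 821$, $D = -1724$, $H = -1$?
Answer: $\frac{211296713}{98} \approx 2.1561 \cdot 10^{6}$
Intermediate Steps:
$t{\left(L,u \right)} = - \frac{1}{L}$
$n{\left(G,F \right)} = \frac{821}{2} + \frac{F G^{2}}{2}$ ($n{\left(G,F \right)} = \frac{G G F + 821}{2} = \frac{G^{2} F + 821}{2} = \frac{F G^{2} + 821}{2} = \frac{821 + F G^{2}}{2} = \frac{821}{2} + \frac{F G^{2}}{2}$)
$\left(2769363 - 613667\right) + n{\left(t{\left(-7,27 \right)},D \right)} = \left(2769363 - 613667\right) + \left(\frac{821}{2} + \frac{1}{2} \left(-1724\right) \left(- \frac{1}{-7}\right)^{2}\right) = 2155696 + \left(\frac{821}{2} + \frac{1}{2} \left(-1724\right) \left(\left(-1\right) \left(- \frac{1}{7}\right)\right)^{2}\right) = 2155696 + \left(\frac{821}{2} + \frac{1}{2} \left(-1724\right) \left(\frac{1}{7}\right)^{2}\right) = 2155696 + \left(\frac{821}{2} + \frac{1}{2} \left(-1724\right) \frac{1}{49}\right) = 2155696 + \left(\frac{821}{2} - \frac{862}{49}\right) = 2155696 + \frac{38505}{98} = \frac{211296713}{98}$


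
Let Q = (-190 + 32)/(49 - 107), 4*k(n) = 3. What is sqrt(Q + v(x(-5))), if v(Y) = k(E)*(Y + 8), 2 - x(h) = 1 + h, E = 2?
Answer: sqrt(44486)/58 ≈ 3.6365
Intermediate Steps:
x(h) = 1 - h (x(h) = 2 - (1 + h) = 2 + (-1 - h) = 1 - h)
k(n) = 3/4 (k(n) = (1/4)*3 = 3/4)
v(Y) = 6 + 3*Y/4 (v(Y) = 3*(Y + 8)/4 = 3*(8 + Y)/4 = 6 + 3*Y/4)
Q = 79/29 (Q = -158/(-58) = -158*(-1/58) = 79/29 ≈ 2.7241)
sqrt(Q + v(x(-5))) = sqrt(79/29 + (6 + 3*(1 - 1*(-5))/4)) = sqrt(79/29 + (6 + 3*(1 + 5)/4)) = sqrt(79/29 + (6 + (3/4)*6)) = sqrt(79/29 + (6 + 9/2)) = sqrt(79/29 + 21/2) = sqrt(767/58) = sqrt(44486)/58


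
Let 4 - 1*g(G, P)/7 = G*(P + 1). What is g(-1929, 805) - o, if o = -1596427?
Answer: 12479873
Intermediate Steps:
g(G, P) = 28 - 7*G*(1 + P) (g(G, P) = 28 - 7*G*(P + 1) = 28 - 7*G*(1 + P))
g(-1929, 805) - o = (28 - 7*(-1929) - 7*(-1929)*805) - 1*(-1596427) = (28 + 13503 + 10869915) + 1596427 = 10883446 + 1596427 = 12479873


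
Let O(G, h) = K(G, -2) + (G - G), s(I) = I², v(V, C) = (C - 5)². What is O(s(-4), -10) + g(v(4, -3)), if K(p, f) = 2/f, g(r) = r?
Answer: 63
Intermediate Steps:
v(V, C) = (-5 + C)²
O(G, h) = -1 (O(G, h) = 2/(-2) + (G - G) = 2*(-½) + 0 = -1 + 0 = -1)
O(s(-4), -10) + g(v(4, -3)) = -1 + (-5 - 3)² = -1 + (-8)² = -1 + 64 = 63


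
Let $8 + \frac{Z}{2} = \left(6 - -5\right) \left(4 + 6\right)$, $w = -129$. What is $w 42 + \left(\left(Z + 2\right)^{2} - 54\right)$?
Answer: $36964$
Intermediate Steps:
$Z = 204$ ($Z = -16 + 2 \left(6 - -5\right) \left(4 + 6\right) = -16 + 2 \left(6 + 5\right) 10 = -16 + 2 \cdot 11 \cdot 10 = -16 + 2 \cdot 110 = -16 + 220 = 204$)
$w 42 + \left(\left(Z + 2\right)^{2} - 54\right) = \left(-129\right) 42 + \left(\left(204 + 2\right)^{2} - 54\right) = -5418 - \left(54 - 206^{2}\right) = -5418 + \left(42436 - 54\right) = -5418 + 42382 = 36964$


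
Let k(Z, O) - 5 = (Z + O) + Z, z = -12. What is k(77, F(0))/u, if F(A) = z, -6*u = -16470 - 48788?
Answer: 441/32629 ≈ 0.013516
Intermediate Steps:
u = 32629/3 (u = -(-16470 - 48788)/6 = -1/6*(-65258) = 32629/3 ≈ 10876.)
F(A) = -12
k(Z, O) = 5 + O + 2*Z (k(Z, O) = 5 + ((Z + O) + Z) = 5 + ((O + Z) + Z) = 5 + (O + 2*Z) = 5 + O + 2*Z)
k(77, F(0))/u = (5 - 12 + 2*77)/(32629/3) = (5 - 12 + 154)*(3/32629) = 147*(3/32629) = 441/32629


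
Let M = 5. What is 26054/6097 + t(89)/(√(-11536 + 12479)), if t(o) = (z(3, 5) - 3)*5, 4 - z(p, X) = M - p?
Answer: 3722/871 - 5*√943/943 ≈ 4.1104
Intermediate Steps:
z(p, X) = -1 + p (z(p, X) = 4 - (5 - p) = 4 + (-5 + p) = -1 + p)
t(o) = -5 (t(o) = ((-1 + 3) - 3)*5 = (2 - 3)*5 = -1*5 = -5)
26054/6097 + t(89)/(√(-11536 + 12479)) = 26054/6097 - 5/√(-11536 + 12479) = 26054*(1/6097) - 5*√943/943 = 3722/871 - 5*√943/943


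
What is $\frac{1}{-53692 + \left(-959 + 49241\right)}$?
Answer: $- \frac{1}{5410} \approx -0.00018484$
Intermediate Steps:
$\frac{1}{-53692 + \left(-959 + 49241\right)} = \frac{1}{-53692 + 48282} = \frac{1}{-5410} = - \frac{1}{5410}$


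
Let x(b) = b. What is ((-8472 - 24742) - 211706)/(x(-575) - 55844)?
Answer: 244920/56419 ≈ 4.3411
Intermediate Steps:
((-8472 - 24742) - 211706)/(x(-575) - 55844) = ((-8472 - 24742) - 211706)/(-575 - 55844) = (-33214 - 211706)/(-56419) = -244920*(-1/56419) = 244920/56419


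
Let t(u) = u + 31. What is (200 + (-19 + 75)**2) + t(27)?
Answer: 3394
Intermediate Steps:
t(u) = 31 + u
(200 + (-19 + 75)**2) + t(27) = (200 + (-19 + 75)**2) + (31 + 27) = (200 + 56**2) + 58 = (200 + 3136) + 58 = 3336 + 58 = 3394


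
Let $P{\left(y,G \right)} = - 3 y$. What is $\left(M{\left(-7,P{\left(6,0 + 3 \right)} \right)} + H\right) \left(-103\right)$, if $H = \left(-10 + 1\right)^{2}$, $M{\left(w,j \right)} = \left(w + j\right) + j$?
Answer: $-3914$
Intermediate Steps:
$M{\left(w,j \right)} = w + 2 j$ ($M{\left(w,j \right)} = \left(j + w\right) + j = w + 2 j$)
$H = 81$ ($H = \left(-9\right)^{2} = 81$)
$\left(M{\left(-7,P{\left(6,0 + 3 \right)} \right)} + H\right) \left(-103\right) = \left(\left(-7 + 2 \left(\left(-3\right) 6\right)\right) + 81\right) \left(-103\right) = \left(\left(-7 + 2 \left(-18\right)\right) + 81\right) \left(-103\right) = \left(\left(-7 - 36\right) + 81\right) \left(-103\right) = \left(-43 + 81\right) \left(-103\right) = 38 \left(-103\right) = -3914$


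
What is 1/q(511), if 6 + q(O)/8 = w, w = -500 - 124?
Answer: -1/5040 ≈ -0.00019841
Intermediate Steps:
w = -624
q(O) = -5040 (q(O) = -48 + 8*(-624) = -48 - 4992 = -5040)
1/q(511) = 1/(-5040) = -1/5040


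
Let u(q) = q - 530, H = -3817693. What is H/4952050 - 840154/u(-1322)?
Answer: 519176781033/1146399575 ≈ 452.88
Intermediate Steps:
u(q) = -530 + q
H/4952050 - 840154/u(-1322) = -3817693/4952050 - 840154/(-530 - 1322) = -3817693*1/4952050 - 840154/(-1852) = -3817693/4952050 - 840154*(-1/1852) = -3817693/4952050 + 420077/926 = 519176781033/1146399575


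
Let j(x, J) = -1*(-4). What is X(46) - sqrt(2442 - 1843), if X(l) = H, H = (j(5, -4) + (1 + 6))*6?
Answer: 66 - sqrt(599) ≈ 41.526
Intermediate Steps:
j(x, J) = 4
H = 66 (H = (4 + (1 + 6))*6 = (4 + 7)*6 = 11*6 = 66)
X(l) = 66
X(46) - sqrt(2442 - 1843) = 66 - sqrt(2442 - 1843) = 66 - sqrt(599)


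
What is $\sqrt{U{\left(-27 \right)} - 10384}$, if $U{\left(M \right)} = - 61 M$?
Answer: $i \sqrt{8737} \approx 93.472 i$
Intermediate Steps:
$\sqrt{U{\left(-27 \right)} - 10384} = \sqrt{\left(-61\right) \left(-27\right) - 10384} = \sqrt{1647 - 10384} = \sqrt{-8737} = i \sqrt{8737}$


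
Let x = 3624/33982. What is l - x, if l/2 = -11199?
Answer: -380566230/16991 ≈ -22398.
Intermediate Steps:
l = -22398 (l = 2*(-11199) = -22398)
x = 1812/16991 (x = 3624*(1/33982) = 1812/16991 ≈ 0.10664)
l - x = -22398 - 1*1812/16991 = -22398 - 1812/16991 = -380566230/16991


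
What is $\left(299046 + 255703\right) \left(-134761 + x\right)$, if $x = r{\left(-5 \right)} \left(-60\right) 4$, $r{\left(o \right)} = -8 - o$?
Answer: $-74359110709$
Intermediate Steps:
$x = 720$ ($x = \left(-8 - -5\right) \left(-60\right) 4 = \left(-8 + 5\right) \left(-60\right) 4 = \left(-3\right) \left(-60\right) 4 = 180 \cdot 4 = 720$)
$\left(299046 + 255703\right) \left(-134761 + x\right) = \left(299046 + 255703\right) \left(-134761 + 720\right) = 554749 \left(-134041\right) = -74359110709$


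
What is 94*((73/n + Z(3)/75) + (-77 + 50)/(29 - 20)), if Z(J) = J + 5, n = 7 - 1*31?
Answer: -55789/100 ≈ -557.89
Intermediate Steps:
n = -24 (n = 7 - 31 = -24)
Z(J) = 5 + J
94*((73/n + Z(3)/75) + (-77 + 50)/(29 - 20)) = 94*((73/(-24) + (5 + 3)/75) + (-77 + 50)/(29 - 20)) = 94*((73*(-1/24) + 8*(1/75)) - 27/9) = 94*((-73/24 + 8/75) - 27*⅑) = 94*(-587/200 - 3) = 94*(-1187/200) = -55789/100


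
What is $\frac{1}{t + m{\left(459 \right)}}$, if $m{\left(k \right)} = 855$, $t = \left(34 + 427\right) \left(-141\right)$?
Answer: $- \frac{1}{64146} \approx -1.5589 \cdot 10^{-5}$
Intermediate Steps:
$t = -65001$ ($t = 461 \left(-141\right) = -65001$)
$\frac{1}{t + m{\left(459 \right)}} = \frac{1}{-65001 + 855} = \frac{1}{-64146} = - \frac{1}{64146}$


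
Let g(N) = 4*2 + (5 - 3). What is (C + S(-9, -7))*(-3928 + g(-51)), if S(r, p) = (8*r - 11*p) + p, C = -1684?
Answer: 6605748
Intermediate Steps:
g(N) = 10 (g(N) = 8 + 2 = 10)
S(r, p) = -10*p + 8*r (S(r, p) = (-11*p + 8*r) + p = -10*p + 8*r)
(C + S(-9, -7))*(-3928 + g(-51)) = (-1684 + (-10*(-7) + 8*(-9)))*(-3928 + 10) = (-1684 + (70 - 72))*(-3918) = (-1684 - 2)*(-3918) = -1686*(-3918) = 6605748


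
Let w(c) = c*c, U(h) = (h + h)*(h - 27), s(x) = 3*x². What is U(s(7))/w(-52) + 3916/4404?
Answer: 2593156/186069 ≈ 13.937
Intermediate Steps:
U(h) = 2*h*(-27 + h) (U(h) = (2*h)*(-27 + h) = 2*h*(-27 + h))
w(c) = c²
U(s(7))/w(-52) + 3916/4404 = (2*(3*7²)*(-27 + 3*7²))/((-52)²) + 3916/4404 = (2*(3*49)*(-27 + 3*49))/2704 + 3916*(1/4404) = (2*147*(-27 + 147))*(1/2704) + 979/1101 = (2*147*120)*(1/2704) + 979/1101 = 35280*(1/2704) + 979/1101 = 2205/169 + 979/1101 = 2593156/186069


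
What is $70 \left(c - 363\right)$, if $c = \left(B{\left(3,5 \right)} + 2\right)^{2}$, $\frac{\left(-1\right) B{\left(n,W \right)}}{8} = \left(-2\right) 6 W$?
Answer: $16237270$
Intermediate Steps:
$B{\left(n,W \right)} = 96 W$ ($B{\left(n,W \right)} = - 8 \left(-2\right) 6 W = - 8 \left(- 12 W\right) = 96 W$)
$c = 232324$ ($c = \left(96 \cdot 5 + 2\right)^{2} = \left(480 + 2\right)^{2} = 482^{2} = 232324$)
$70 \left(c - 363\right) = 70 \left(232324 - 363\right) = 70 \cdot 231961 = 16237270$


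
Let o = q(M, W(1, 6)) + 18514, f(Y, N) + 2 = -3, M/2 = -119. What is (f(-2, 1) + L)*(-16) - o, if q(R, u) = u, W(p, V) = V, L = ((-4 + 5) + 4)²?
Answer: -18840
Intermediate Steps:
M = -238 (M = 2*(-119) = -238)
f(Y, N) = -5 (f(Y, N) = -2 - 3 = -5)
L = 25 (L = (1 + 4)² = 5² = 25)
o = 18520 (o = 6 + 18514 = 18520)
(f(-2, 1) + L)*(-16) - o = (-5 + 25)*(-16) - 1*18520 = 20*(-16) - 18520 = -320 - 18520 = -18840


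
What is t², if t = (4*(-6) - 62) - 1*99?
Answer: 34225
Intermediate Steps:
t = -185 (t = (-24 - 62) - 99 = -86 - 99 = -185)
t² = (-185)² = 34225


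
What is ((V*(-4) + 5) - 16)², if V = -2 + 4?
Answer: 361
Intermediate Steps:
V = 2
((V*(-4) + 5) - 16)² = ((2*(-4) + 5) - 16)² = ((-8 + 5) - 16)² = (-3 - 16)² = (-19)² = 361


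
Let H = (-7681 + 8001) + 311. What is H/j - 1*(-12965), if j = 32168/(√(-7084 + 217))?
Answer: 12965 + 1893*I*√763/32168 ≈ 12965.0 + 1.6255*I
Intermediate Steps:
j = -32168*I*√763/2289 (j = 32168/(√(-6867)) = 32168/((3*I*√763)) = 32168*(-I*√763/2289) = -32168*I*√763/2289 ≈ -388.19*I)
H = 631 (H = 320 + 311 = 631)
H/j - 1*(-12965) = 631/((-32168*I*√763/2289)) - 1*(-12965) = 631*(3*I*√763/32168) + 12965 = 1893*I*√763/32168 + 12965 = 12965 + 1893*I*√763/32168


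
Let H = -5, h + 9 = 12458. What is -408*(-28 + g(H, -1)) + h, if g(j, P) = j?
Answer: 25913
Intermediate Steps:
h = 12449 (h = -9 + 12458 = 12449)
-408*(-28 + g(H, -1)) + h = -408*(-28 - 5) + 12449 = -408*(-33) + 12449 = 13464 + 12449 = 25913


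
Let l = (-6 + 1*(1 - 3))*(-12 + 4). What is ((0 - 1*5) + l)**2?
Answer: 3481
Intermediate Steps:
l = 64 (l = (-6 + 1*(-2))*(-8) = (-6 - 2)*(-8) = -8*(-8) = 64)
((0 - 1*5) + l)**2 = ((0 - 1*5) + 64)**2 = ((0 - 5) + 64)**2 = (-5 + 64)**2 = 59**2 = 3481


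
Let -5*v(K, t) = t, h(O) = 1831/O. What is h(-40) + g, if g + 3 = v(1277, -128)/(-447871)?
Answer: -174759469/3582968 ≈ -48.775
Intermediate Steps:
v(K, t) = -t/5
g = -6718193/2239355 (g = -3 - 1/5*(-128)/(-447871) = -3 + (128/5)*(-1/447871) = -3 - 128/2239355 = -6718193/2239355 ≈ -3.0001)
h(-40) + g = 1831/(-40) - 6718193/2239355 = 1831*(-1/40) - 6718193/2239355 = -1831/40 - 6718193/2239355 = -174759469/3582968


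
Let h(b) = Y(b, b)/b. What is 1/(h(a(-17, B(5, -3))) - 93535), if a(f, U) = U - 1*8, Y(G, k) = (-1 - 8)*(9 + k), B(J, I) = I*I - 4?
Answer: -1/93517 ≈ -1.0693e-5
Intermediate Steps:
B(J, I) = -4 + I**2 (B(J, I) = I**2 - 4 = -4 + I**2)
Y(G, k) = -81 - 9*k (Y(G, k) = -9*(9 + k) = -81 - 9*k)
a(f, U) = -8 + U (a(f, U) = U - 8 = -8 + U)
h(b) = (-81 - 9*b)/b
1/(h(a(-17, B(5, -3))) - 93535) = 1/((-9 - 81/(-8 + (-4 + (-3)**2))) - 93535) = 1/((-9 - 81/(-8 + (-4 + 9))) - 93535) = 1/((-9 - 81/(-8 + 5)) - 93535) = 1/((-9 - 81/(-3)) - 93535) = 1/((-9 - 81*(-1/3)) - 93535) = 1/((-9 + 27) - 93535) = 1/(18 - 93535) = 1/(-93517) = -1/93517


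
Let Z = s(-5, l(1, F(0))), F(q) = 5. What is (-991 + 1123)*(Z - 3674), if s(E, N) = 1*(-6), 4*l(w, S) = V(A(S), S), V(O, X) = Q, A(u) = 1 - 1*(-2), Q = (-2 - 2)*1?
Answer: -485760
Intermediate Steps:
Q = -4 (Q = -4*1 = -4)
A(u) = 3 (A(u) = 1 + 2 = 3)
V(O, X) = -4
l(w, S) = -1 (l(w, S) = (¼)*(-4) = -1)
s(E, N) = -6
Z = -6
(-991 + 1123)*(Z - 3674) = (-991 + 1123)*(-6 - 3674) = 132*(-3680) = -485760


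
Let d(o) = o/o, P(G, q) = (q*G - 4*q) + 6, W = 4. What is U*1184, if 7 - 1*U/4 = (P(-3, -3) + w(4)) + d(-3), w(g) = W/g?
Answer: -104192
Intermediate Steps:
w(g) = 4/g
P(G, q) = 6 - 4*q + G*q (P(G, q) = (G*q - 4*q) + 6 = (-4*q + G*q) + 6 = 6 - 4*q + G*q)
d(o) = 1
U = -88 (U = 28 - 4*(((6 - 4*(-3) - 3*(-3)) + 4/4) + 1) = 28 - 4*(((6 + 12 + 9) + 4*(1/4)) + 1) = 28 - 4*((27 + 1) + 1) = 28 - 4*(28 + 1) = 28 - 4*29 = 28 - 116 = -88)
U*1184 = -88*1184 = -104192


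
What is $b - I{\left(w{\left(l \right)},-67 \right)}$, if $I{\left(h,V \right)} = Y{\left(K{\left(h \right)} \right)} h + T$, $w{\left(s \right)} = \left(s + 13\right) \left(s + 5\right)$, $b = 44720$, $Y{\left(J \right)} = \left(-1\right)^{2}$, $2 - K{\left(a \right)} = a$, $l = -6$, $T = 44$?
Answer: $44683$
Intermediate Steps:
$K{\left(a \right)} = 2 - a$
$Y{\left(J \right)} = 1$
$w{\left(s \right)} = \left(5 + s\right) \left(13 + s\right)$ ($w{\left(s \right)} = \left(13 + s\right) \left(5 + s\right) = \left(5 + s\right) \left(13 + s\right)$)
$I{\left(h,V \right)} = 44 + h$ ($I{\left(h,V \right)} = 1 h + 44 = h + 44 = 44 + h$)
$b - I{\left(w{\left(l \right)},-67 \right)} = 44720 - \left(44 + \left(65 + \left(-6\right)^{2} + 18 \left(-6\right)\right)\right) = 44720 - \left(44 + \left(65 + 36 - 108\right)\right) = 44720 - \left(44 - 7\right) = 44720 - 37 = 44683$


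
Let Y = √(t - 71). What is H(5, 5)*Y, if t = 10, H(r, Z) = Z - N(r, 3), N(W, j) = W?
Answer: 0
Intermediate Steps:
H(r, Z) = Z - r
Y = I*√61 (Y = √(10 - 71) = √(-61) = I*√61 ≈ 7.8102*I)
H(5, 5)*Y = (5 - 1*5)*(I*√61) = (5 - 5)*(I*√61) = 0*(I*√61) = 0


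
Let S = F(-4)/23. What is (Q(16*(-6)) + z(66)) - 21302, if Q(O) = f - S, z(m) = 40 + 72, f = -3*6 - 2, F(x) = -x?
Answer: -487834/23 ≈ -21210.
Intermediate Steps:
S = 4/23 (S = -1*(-4)/23 = 4*(1/23) = 4/23 ≈ 0.17391)
f = -20 (f = -18 - 2 = -20)
z(m) = 112
Q(O) = -464/23 (Q(O) = -20 - 1*4/23 = -20 - 4/23 = -464/23)
(Q(16*(-6)) + z(66)) - 21302 = (-464/23 + 112) - 21302 = 2112/23 - 21302 = -487834/23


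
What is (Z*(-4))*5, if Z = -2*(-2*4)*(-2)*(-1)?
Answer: -640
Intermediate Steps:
Z = 32 (Z = -(-16)*(-2)*(-1) = -2*16*(-1) = -32*(-1) = 32)
(Z*(-4))*5 = (32*(-4))*5 = -128*5 = -640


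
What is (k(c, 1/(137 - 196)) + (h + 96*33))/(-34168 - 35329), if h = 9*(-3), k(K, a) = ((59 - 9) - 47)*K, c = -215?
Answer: -2496/69497 ≈ -0.035915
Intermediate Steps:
k(K, a) = 3*K (k(K, a) = (50 - 47)*K = 3*K)
h = -27
(k(c, 1/(137 - 196)) + (h + 96*33))/(-34168 - 35329) = (3*(-215) + (-27 + 96*33))/(-34168 - 35329) = (-645 + (-27 + 3168))/(-69497) = (-645 + 3141)*(-1/69497) = 2496*(-1/69497) = -2496/69497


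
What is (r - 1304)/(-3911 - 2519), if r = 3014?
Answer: -171/643 ≈ -0.26594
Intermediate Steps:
(r - 1304)/(-3911 - 2519) = (3014 - 1304)/(-3911 - 2519) = 1710/(-6430) = 1710*(-1/6430) = -171/643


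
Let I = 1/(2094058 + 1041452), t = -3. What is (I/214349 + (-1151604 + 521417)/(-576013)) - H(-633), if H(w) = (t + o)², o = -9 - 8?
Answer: -154430277302491302857/387134554616868870 ≈ -398.91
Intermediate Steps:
o = -17
I = 1/3135510 ≈ 3.1893e-7
H(w) = 400 (H(w) = (-3 - 17)² = (-20)² = 400)
(I/214349 + (-1151604 + 521417)/(-576013)) - H(-633) = ((1/3135510)/214349 + (-1151604 + 521417)/(-576013)) - 1*400 = ((1/3135510)*(1/214349) - 630187*(-1/576013)) - 400 = (1/672093432990 + 630187/576013) - 400 = 423544544256245143/387134554616868870 - 400 = -154430277302491302857/387134554616868870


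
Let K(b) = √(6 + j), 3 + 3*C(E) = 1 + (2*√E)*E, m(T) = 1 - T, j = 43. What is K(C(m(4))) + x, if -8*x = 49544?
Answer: -6186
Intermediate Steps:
C(E) = -⅔ + 2*E^(3/2)/3 (C(E) = -1 + (1 + (2*√E)*E)/3 = -1 + (1 + 2*E^(3/2))/3 = -1 + (⅓ + 2*E^(3/2)/3) = -⅔ + 2*E^(3/2)/3)
K(b) = 7 (K(b) = √(6 + 43) = √49 = 7)
x = -6193 (x = -⅛*49544 = -6193)
K(C(m(4))) + x = 7 - 6193 = -6186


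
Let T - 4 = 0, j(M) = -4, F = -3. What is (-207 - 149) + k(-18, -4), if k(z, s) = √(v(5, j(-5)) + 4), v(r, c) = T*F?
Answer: -356 + 2*I*√2 ≈ -356.0 + 2.8284*I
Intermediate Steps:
T = 4 (T = 4 + 0 = 4)
v(r, c) = -12 (v(r, c) = 4*(-3) = -12)
k(z, s) = 2*I*√2 (k(z, s) = √(-12 + 4) = √(-8) = 2*I*√2)
(-207 - 149) + k(-18, -4) = (-207 - 149) + 2*I*√2 = -356 + 2*I*√2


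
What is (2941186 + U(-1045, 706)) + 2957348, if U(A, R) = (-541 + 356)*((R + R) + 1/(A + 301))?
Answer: 4194161801/744 ≈ 5.6373e+6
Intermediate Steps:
U(A, R) = -370*R - 185/(301 + A) (U(A, R) = -185*(2*R + 1/(301 + A)) = -185*(1/(301 + A) + 2*R) = -370*R - 185/(301 + A))
(2941186 + U(-1045, 706)) + 2957348 = (2941186 + 185*(-1 - 602*706 - 2*(-1045)*706)/(301 - 1045)) + 2957348 = (2941186 + 185*(-1 - 425012 + 1475540)/(-744)) + 2957348 = (2941186 + 185*(-1/744)*1050527) + 2957348 = (2941186 - 194347495/744) + 2957348 = 1993894889/744 + 2957348 = 4194161801/744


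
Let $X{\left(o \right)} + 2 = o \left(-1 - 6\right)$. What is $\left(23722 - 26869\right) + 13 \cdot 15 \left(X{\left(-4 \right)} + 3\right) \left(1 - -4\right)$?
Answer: $25128$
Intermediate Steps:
$X{\left(o \right)} = -2 - 7 o$ ($X{\left(o \right)} = -2 + o \left(-1 - 6\right) = -2 + o \left(-7\right) = -2 - 7 o$)
$\left(23722 - 26869\right) + 13 \cdot 15 \left(X{\left(-4 \right)} + 3\right) \left(1 - -4\right) = \left(23722 - 26869\right) + 13 \cdot 15 \left(\left(-2 - -28\right) + 3\right) \left(1 - -4\right) = -3147 + 195 \left(\left(-2 + 28\right) + 3\right) \left(1 + 4\right) = -3147 + 195 \left(26 + 3\right) 5 = -3147 + 195 \cdot 29 \cdot 5 = -3147 + 195 \cdot 145 = -3147 + 28275 = 25128$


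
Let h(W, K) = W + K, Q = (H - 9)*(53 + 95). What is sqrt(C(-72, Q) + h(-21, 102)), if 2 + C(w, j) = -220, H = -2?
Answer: I*sqrt(141) ≈ 11.874*I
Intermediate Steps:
Q = -1628 (Q = (-2 - 9)*(53 + 95) = -11*148 = -1628)
C(w, j) = -222 (C(w, j) = -2 - 220 = -222)
h(W, K) = K + W
sqrt(C(-72, Q) + h(-21, 102)) = sqrt(-222 + (102 - 21)) = sqrt(-222 + 81) = sqrt(-141) = I*sqrt(141)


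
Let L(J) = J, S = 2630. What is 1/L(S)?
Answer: 1/2630 ≈ 0.00038023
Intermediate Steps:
1/L(S) = 1/2630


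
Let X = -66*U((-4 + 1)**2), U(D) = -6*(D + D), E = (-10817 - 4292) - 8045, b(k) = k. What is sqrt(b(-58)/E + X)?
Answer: sqrt(955344285645)/11577 ≈ 84.427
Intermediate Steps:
E = -23154 (E = -15109 - 8045 = -23154)
U(D) = -12*D
X = 7128 (X = -(-792)*(-4 + 1)**2 = -(-792)*(-3)**2 = -(-792)*9 = -66*(-108) = 7128)
sqrt(b(-58)/E + X) = sqrt(-58/(-23154) + 7128) = sqrt(-58*(-1/23154) + 7128) = sqrt(29/11577 + 7128) = sqrt(82520885/11577) = sqrt(955344285645)/11577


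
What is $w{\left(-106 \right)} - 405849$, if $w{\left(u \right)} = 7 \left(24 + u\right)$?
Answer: $-406423$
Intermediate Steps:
$w{\left(u \right)} = 168 + 7 u$
$w{\left(-106 \right)} - 405849 = \left(168 + 7 \left(-106\right)\right) - 405849 = \left(168 - 742\right) - 405849 = -574 - 405849 = -406423$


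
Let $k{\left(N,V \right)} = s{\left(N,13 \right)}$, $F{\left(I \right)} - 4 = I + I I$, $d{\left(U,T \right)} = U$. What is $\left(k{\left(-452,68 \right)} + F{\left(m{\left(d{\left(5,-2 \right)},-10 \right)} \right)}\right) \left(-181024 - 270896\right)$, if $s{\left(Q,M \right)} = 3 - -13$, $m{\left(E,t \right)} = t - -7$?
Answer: $-11749920$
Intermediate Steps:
$m{\left(E,t \right)} = 7 + t$ ($m{\left(E,t \right)} = t + 7 = 7 + t$)
$F{\left(I \right)} = 4 + I + I^{2}$ ($F{\left(I \right)} = 4 + \left(I + I I\right) = 4 + \left(I + I^{2}\right) = 4 + I + I^{2}$)
$s{\left(Q,M \right)} = 16$ ($s{\left(Q,M \right)} = 3 + 13 = 16$)
$k{\left(N,V \right)} = 16$
$\left(k{\left(-452,68 \right)} + F{\left(m{\left(d{\left(5,-2 \right)},-10 \right)} \right)}\right) \left(-181024 - 270896\right) = \left(16 + \left(4 + \left(7 - 10\right) + \left(7 - 10\right)^{2}\right)\right) \left(-181024 - 270896\right) = \left(16 + \left(4 - 3 + \left(-3\right)^{2}\right)\right) \left(-451920\right) = \left(16 + \left(4 - 3 + 9\right)\right) \left(-451920\right) = \left(16 + 10\right) \left(-451920\right) = 26 \left(-451920\right) = -11749920$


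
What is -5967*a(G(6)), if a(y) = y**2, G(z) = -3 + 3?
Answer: 0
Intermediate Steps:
G(z) = 0
-5967*a(G(6)) = -5967*0**2 = -5967*0 = 0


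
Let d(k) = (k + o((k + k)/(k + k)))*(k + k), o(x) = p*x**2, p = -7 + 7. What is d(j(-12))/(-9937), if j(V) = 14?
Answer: -392/9937 ≈ -0.039448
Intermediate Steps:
p = 0
o(x) = 0 (o(x) = 0*x**2 = 0)
d(k) = 2*k**2 (d(k) = (k + 0)*(k + k) = k*(2*k) = 2*k**2)
d(j(-12))/(-9937) = (2*14**2)/(-9937) = (2*196)*(-1/9937) = 392*(-1/9937) = -392/9937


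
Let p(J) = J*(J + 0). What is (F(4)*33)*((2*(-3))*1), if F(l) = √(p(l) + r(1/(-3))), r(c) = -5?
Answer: -198*√11 ≈ -656.69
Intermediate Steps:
p(J) = J² (p(J) = J*J = J²)
F(l) = √(-5 + l²) (F(l) = √(l² - 5) = √(-5 + l²))
(F(4)*33)*((2*(-3))*1) = (√(-5 + 4²)*33)*((2*(-3))*1) = (√(-5 + 16)*33)*(-6*1) = (√11*33)*(-6) = (33*√11)*(-6) = -198*√11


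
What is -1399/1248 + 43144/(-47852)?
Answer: -30197165/14929824 ≈ -2.0226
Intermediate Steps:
-1399/1248 + 43144/(-47852) = -1399*1/1248 + 43144*(-1/47852) = -1399/1248 - 10786/11963 = -30197165/14929824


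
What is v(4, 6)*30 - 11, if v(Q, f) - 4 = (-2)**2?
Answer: 229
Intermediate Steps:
v(Q, f) = 8 (v(Q, f) = 4 + (-2)**2 = 4 + 4 = 8)
v(4, 6)*30 - 11 = 8*30 - 11 = 240 - 11 = 229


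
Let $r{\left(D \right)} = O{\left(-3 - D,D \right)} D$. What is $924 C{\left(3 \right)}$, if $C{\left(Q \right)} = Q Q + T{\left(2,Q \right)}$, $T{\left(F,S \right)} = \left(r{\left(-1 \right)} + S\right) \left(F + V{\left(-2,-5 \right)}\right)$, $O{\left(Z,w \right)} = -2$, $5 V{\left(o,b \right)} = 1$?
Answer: $18480$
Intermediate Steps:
$V{\left(o,b \right)} = \frac{1}{5}$ ($V{\left(o,b \right)} = \frac{1}{5} \cdot 1 = \frac{1}{5}$)
$r{\left(D \right)} = - 2 D$
$T{\left(F,S \right)} = \left(2 + S\right) \left(\frac{1}{5} + F\right)$ ($T{\left(F,S \right)} = \left(\left(-2\right) \left(-1\right) + S\right) \left(F + \frac{1}{5}\right) = \left(2 + S\right) \left(\frac{1}{5} + F\right)$)
$C{\left(Q \right)} = \frac{22}{5} + Q^{2} + \frac{11 Q}{5}$ ($C{\left(Q \right)} = Q Q + \left(\frac{2}{5} + 2 \cdot 2 + \frac{Q}{5} + 2 Q\right) = Q^{2} + \left(\frac{2}{5} + 4 + \frac{Q}{5} + 2 Q\right) = Q^{2} + \left(\frac{22}{5} + \frac{11 Q}{5}\right) = \frac{22}{5} + Q^{2} + \frac{11 Q}{5}$)
$924 C{\left(3 \right)} = 924 \left(\frac{22}{5} + 3^{2} + \frac{11}{5} \cdot 3\right) = 924 \left(\frac{22}{5} + 9 + \frac{33}{5}\right) = 924 \cdot 20 = 18480$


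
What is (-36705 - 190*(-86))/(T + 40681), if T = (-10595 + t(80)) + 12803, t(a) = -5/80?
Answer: -325840/686223 ≈ -0.47483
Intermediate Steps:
t(a) = -1/16 (t(a) = -5*1/80 = -1/16)
T = 35327/16 (T = (-10595 - 1/16) + 12803 = -169521/16 + 12803 = 35327/16 ≈ 2207.9)
(-36705 - 190*(-86))/(T + 40681) = (-36705 - 190*(-86))/(35327/16 + 40681) = (-36705 + 16340)/(686223/16) = -20365*16/686223 = -325840/686223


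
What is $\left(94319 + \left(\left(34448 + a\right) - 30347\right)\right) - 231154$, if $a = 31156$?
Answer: $-101578$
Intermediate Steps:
$\left(94319 + \left(\left(34448 + a\right) - 30347\right)\right) - 231154 = \left(94319 + \left(\left(34448 + 31156\right) - 30347\right)\right) - 231154 = \left(94319 + \left(65604 - 30347\right)\right) - 231154 = \left(94319 + 35257\right) - 231154 = 129576 - 231154 = -101578$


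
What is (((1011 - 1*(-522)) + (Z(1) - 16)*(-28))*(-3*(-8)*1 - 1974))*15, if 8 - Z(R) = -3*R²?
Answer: -48935250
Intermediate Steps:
Z(R) = 8 + 3*R² (Z(R) = 8 - (-3)*R² = 8 + 3*R²)
(((1011 - 1*(-522)) + (Z(1) - 16)*(-28))*(-3*(-8)*1 - 1974))*15 = (((1011 - 1*(-522)) + ((8 + 3*1²) - 16)*(-28))*(-3*(-8)*1 - 1974))*15 = (((1011 + 522) + ((8 + 3*1) - 16)*(-28))*(24*1 - 1974))*15 = ((1533 + ((8 + 3) - 16)*(-28))*(24 - 1974))*15 = ((1533 + (11 - 16)*(-28))*(-1950))*15 = ((1533 - 5*(-28))*(-1950))*15 = ((1533 + 140)*(-1950))*15 = (1673*(-1950))*15 = -3262350*15 = -48935250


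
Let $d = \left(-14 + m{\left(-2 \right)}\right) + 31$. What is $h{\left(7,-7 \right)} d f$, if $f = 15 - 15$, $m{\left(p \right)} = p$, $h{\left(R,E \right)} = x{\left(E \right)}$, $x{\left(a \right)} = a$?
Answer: $0$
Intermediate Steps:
$h{\left(R,E \right)} = E$
$d = 15$ ($d = \left(-14 - 2\right) + 31 = -16 + 31 = 15$)
$f = 0$ ($f = 15 - 15 = 0$)
$h{\left(7,-7 \right)} d f = \left(-7\right) 15 \cdot 0 = \left(-105\right) 0 = 0$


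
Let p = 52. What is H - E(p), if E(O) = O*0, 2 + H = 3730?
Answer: 3728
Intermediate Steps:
H = 3728 (H = -2 + 3730 = 3728)
E(O) = 0
H - E(p) = 3728 - 1*0 = 3728 + 0 = 3728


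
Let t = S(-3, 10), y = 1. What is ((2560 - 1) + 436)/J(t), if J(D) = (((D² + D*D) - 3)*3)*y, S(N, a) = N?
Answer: 599/9 ≈ 66.556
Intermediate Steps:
t = -3
J(D) = -9 + 6*D² (J(D) = (((D² + D*D) - 3)*3)*1 = (((D² + D²) - 3)*3)*1 = ((2*D² - 3)*3)*1 = ((-3 + 2*D²)*3)*1 = (-9 + 6*D²)*1 = -9 + 6*D²)
((2560 - 1) + 436)/J(t) = ((2560 - 1) + 436)/(-9 + 6*(-3)²) = (2559 + 436)/(-9 + 6*9) = 2995/(-9 + 54) = 2995/45 = 2995*(1/45) = 599/9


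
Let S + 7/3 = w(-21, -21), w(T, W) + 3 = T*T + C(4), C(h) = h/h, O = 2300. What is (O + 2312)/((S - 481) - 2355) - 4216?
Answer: -15180302/3599 ≈ -4217.9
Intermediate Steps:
C(h) = 1
w(T, W) = -2 + T² (w(T, W) = -3 + (T*T + 1) = -3 + (T² + 1) = -3 + (1 + T²) = -2 + T²)
S = 1310/3 (S = -7/3 + (-2 + (-21)²) = -7/3 + (-2 + 441) = -7/3 + 439 = 1310/3 ≈ 436.67)
(O + 2312)/((S - 481) - 2355) - 4216 = (2300 + 2312)/((1310/3 - 481) - 2355) - 4216 = 4612/(-133/3 - 2355) - 4216 = 4612/(-7198/3) - 4216 = 4612*(-3/7198) - 4216 = -6918/3599 - 4216 = -15180302/3599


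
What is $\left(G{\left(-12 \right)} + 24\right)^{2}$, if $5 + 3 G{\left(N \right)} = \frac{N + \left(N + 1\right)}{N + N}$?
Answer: $\frac{2660161}{5184} \approx 513.15$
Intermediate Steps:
$G{\left(N \right)} = - \frac{5}{3} + \frac{1 + 2 N}{6 N}$ ($G{\left(N \right)} = - \frac{5}{3} + \frac{\left(N + \left(N + 1\right)\right) \frac{1}{N + N}}{3} = - \frac{5}{3} + \frac{\left(N + \left(1 + N\right)\right) \frac{1}{2 N}}{3} = - \frac{5}{3} + \frac{\left(1 + 2 N\right) \frac{1}{2 N}}{3} = - \frac{5}{3} + \frac{\frac{1}{2} \frac{1}{N} \left(1 + 2 N\right)}{3} = - \frac{5}{3} + \frac{1 + 2 N}{6 N}$)
$\left(G{\left(-12 \right)} + 24\right)^{2} = \left(\frac{1 - -96}{6 \left(-12\right)} + 24\right)^{2} = \left(\frac{1}{6} \left(- \frac{1}{12}\right) \left(1 + 96\right) + 24\right)^{2} = \left(\frac{1}{6} \left(- \frac{1}{12}\right) 97 + 24\right)^{2} = \left(- \frac{97}{72} + 24\right)^{2} = \left(\frac{1631}{72}\right)^{2} = \frac{2660161}{5184}$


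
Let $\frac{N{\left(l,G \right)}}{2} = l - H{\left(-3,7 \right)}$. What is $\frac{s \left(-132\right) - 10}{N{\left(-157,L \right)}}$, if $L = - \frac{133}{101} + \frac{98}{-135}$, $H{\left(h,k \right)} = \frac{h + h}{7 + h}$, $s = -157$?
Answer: $- \frac{20714}{311} \approx -66.604$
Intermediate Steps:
$H{\left(h,k \right)} = \frac{2 h}{7 + h}$
$L = - \frac{27853}{13635}$ ($L = \left(-133\right) \frac{1}{101} + 98 \left(- \frac{1}{135}\right) = - \frac{133}{101} - \frac{98}{135} = - \frac{27853}{13635} \approx -2.0428$)
$N{\left(l,G \right)} = 3 + 2 l$ ($N{\left(l,G \right)} = 2 \left(l - 2 \left(-3\right) \frac{1}{7 - 3}\right) = 2 \left(l - 2 \left(-3\right) \frac{1}{4}\right) = 2 \left(l - - \frac{3}{2}\right) = 2 \left(l + \frac{3}{2}\right) = 2 \left(\frac{3}{2} + l\right) = 3 + 2 l$)
$\frac{s \left(-132\right) - 10}{N{\left(-157,L \right)}} = \frac{\left(-157\right) \left(-132\right) - 10}{3 + 2 \left(-157\right)} = \frac{20724 - 10}{3 - 314} = \frac{20714}{-311} = 20714 \left(- \frac{1}{311}\right) = - \frac{20714}{311}$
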